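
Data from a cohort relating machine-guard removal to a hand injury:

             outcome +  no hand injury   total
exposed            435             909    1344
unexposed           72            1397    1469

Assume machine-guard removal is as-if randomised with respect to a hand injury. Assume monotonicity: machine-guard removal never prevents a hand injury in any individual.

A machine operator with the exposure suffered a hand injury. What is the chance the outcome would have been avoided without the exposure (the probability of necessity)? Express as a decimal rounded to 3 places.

p₁ = P(outcome | exposed) = 435/1344 = 0.32366
p₀ = P(outcome | unexposed) = 72/1469 = 0.049013
Under exogeneity and monotonicity, PN = (p₁ − p₀) / p₁.
PN = (0.32366 − 0.049013) / 0.32366 = 0.27465 / 0.32366 ≈ 0.8486

PN ≈ 0.849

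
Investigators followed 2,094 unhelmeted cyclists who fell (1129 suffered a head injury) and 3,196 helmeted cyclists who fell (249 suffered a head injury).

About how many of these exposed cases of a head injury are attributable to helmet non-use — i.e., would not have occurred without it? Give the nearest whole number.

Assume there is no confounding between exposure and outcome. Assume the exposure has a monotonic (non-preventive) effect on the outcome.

p₁ = P(outcome | exposed) = 1129/2094 = 0.53916
p₀ = P(outcome | unexposed) = 249/3196 = 0.07791
PN = (p₁ − p₀)/p₁ = (0.53916 − 0.07791) / 0.53916 ≈ 0.85550.
Attributable cases ≈ PN × (exposed cases) = 0.85550 × 1129 ≈ 965.86.

about 966 cases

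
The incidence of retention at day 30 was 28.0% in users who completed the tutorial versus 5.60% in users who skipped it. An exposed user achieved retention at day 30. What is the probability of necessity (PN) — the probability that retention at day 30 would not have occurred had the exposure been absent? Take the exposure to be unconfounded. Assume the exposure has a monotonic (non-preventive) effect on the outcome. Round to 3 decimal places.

p₁ = 0.28, p₀ = 0.056.
Under exogeneity and monotonicity, PN = (p₁ − p₀) / p₁.
PN = (0.28 − 0.056) / 0.28 = 0.224 / 0.28 ≈ 0.8000

PN ≈ 0.800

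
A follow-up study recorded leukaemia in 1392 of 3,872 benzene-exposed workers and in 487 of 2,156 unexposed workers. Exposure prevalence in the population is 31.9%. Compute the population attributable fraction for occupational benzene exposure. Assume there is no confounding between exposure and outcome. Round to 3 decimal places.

p₁ = P(outcome | exposed) = 1392/3872 = 0.3595
p₀ = P(outcome | unexposed) = 487/2156 = 0.22588
Overall risk P(Y=1) = π·p₁ + (1−π)·p₀ = 0.319×0.3595 + 0.681×0.22588 = 0.26851.
Under exogeneity, PAF = [P(Y=1) − p₀] / P(Y=1).
PAF = (0.26851 − 0.22588) / 0.26851 ≈ 0.1588

PAF ≈ 0.159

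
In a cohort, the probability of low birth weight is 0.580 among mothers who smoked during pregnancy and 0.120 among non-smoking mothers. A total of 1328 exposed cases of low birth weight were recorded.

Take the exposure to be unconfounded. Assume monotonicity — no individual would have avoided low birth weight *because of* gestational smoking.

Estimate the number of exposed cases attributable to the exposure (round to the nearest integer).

about 1053 cases

Let p₁ = 0.58, p₀ = 0.12.
PN = (p₁ − p₀)/p₁ = (0.58 − 0.12) / 0.58 ≈ 0.79310.
Attributable cases ≈ PN × (exposed cases) = 0.79310 × 1328 ≈ 1053.24.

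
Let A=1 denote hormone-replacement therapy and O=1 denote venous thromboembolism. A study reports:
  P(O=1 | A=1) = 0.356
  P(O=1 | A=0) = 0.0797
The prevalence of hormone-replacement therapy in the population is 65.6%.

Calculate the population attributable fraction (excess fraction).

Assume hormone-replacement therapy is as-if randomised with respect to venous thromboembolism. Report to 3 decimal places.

Let p₁ = 0.356, p₀ = 0.0797.
Overall risk P(Y=1) = π·p₁ + (1−π)·p₀ = 0.656×0.356 + 0.344×0.0797 = 0.26095.
Under exogeneity, PAF = [P(Y=1) − p₀] / P(Y=1).
PAF = (0.26095 − 0.0797) / 0.26095 ≈ 0.6946

PAF ≈ 0.695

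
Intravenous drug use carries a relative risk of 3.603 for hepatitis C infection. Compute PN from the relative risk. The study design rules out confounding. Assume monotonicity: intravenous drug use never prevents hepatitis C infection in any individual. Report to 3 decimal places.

Under exogeneity and monotonicity, PN = (RR − 1) / RR = 1 − 1/RR.
PN = (3.603 − 1) / 3.603 = 2.603 / 3.603 ≈ 0.7225

PN ≈ 0.722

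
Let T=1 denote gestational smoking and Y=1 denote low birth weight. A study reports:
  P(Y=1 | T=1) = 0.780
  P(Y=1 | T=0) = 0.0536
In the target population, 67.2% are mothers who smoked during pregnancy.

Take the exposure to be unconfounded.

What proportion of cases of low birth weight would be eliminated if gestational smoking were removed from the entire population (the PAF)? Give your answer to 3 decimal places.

PAF ≈ 0.901

Let p₁ = 0.78, p₀ = 0.0536.
Overall risk P(Y=1) = π·p₁ + (1−π)·p₀ = 0.672×0.78 + 0.328×0.0536 = 0.54174.
Under exogeneity, PAF = [P(Y=1) − p₀] / P(Y=1).
PAF = (0.54174 − 0.0536) / 0.54174 ≈ 0.9011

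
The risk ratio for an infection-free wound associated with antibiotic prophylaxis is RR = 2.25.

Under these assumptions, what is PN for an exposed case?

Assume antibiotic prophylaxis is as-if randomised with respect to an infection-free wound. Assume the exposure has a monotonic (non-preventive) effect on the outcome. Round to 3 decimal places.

PN ≈ 0.556

Under exogeneity and monotonicity, PN = (RR − 1) / RR = 1 − 1/RR.
PN = (2.25 − 1) / 2.25 = 1.25 / 2.25 ≈ 0.5556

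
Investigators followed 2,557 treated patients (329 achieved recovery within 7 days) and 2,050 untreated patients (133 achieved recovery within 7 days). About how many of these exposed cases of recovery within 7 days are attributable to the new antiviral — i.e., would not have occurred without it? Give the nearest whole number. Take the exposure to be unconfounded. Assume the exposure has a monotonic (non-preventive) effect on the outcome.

p₁ = P(outcome | exposed) = 329/2557 = 0.12867
p₀ = P(outcome | unexposed) = 133/2050 = 0.064878
PN = (p₁ − p₀)/p₁ = (0.12867 − 0.064878) / 0.12867 ≈ 0.49577.
Attributable cases ≈ PN × (exposed cases) = 0.49577 × 329 ≈ 163.11.

about 163 cases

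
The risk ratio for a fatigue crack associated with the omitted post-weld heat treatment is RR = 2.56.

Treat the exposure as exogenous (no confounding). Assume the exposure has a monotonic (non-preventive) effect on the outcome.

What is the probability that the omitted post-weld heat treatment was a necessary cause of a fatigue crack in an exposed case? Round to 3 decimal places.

PN ≈ 0.609

Under exogeneity and monotonicity, PN = (RR − 1) / RR = 1 − 1/RR.
PN = (2.56 − 1) / 2.56 = 1.56 / 2.56 ≈ 0.6094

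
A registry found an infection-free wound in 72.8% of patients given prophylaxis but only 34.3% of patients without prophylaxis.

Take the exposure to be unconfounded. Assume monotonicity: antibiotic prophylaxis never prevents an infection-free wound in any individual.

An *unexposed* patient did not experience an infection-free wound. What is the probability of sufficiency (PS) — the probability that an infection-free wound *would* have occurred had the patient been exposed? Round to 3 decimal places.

PS ≈ 0.586

p₁ = 0.728, p₀ = 0.343.
Under exogeneity and monotonicity, PS = (p₁ − p₀) / (1 − p₀).
PS = (0.728 − 0.343) / (1 − 0.343) = 0.385 / 0.657 ≈ 0.5860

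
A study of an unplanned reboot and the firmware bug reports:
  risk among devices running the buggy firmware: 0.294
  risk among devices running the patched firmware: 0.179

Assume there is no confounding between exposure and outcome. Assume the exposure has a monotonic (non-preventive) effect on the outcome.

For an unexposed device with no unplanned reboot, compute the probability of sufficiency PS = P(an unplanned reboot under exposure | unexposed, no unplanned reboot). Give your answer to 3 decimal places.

PS ≈ 0.140

Let p₁ = 0.294, p₀ = 0.179.
Under exogeneity and monotonicity, PS = (p₁ − p₀) / (1 − p₀).
PS = (0.294 − 0.179) / (1 − 0.179) = 0.115 / 0.821 ≈ 0.1401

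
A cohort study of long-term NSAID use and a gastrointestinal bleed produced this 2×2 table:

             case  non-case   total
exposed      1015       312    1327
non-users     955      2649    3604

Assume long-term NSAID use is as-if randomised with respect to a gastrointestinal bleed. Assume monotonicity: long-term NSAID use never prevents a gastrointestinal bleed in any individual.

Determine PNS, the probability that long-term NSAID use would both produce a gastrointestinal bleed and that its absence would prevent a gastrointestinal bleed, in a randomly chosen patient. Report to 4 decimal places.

PNS ≈ 0.4999

p₁ = P(outcome | exposed) = 1015/1327 = 0.76488
p₀ = P(outcome | unexposed) = 955/3604 = 0.26498
Under exogeneity and monotonicity, PNS = p₁ − p₀.
PNS = 0.76488 − 0.26498 = 0.4999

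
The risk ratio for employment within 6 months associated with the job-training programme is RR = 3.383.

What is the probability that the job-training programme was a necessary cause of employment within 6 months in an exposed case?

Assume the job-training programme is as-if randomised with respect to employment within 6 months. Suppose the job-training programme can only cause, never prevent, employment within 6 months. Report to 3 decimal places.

Under exogeneity and monotonicity, PN = (RR − 1) / RR = 1 − 1/RR.
PN = (3.383 − 1) / 3.383 = 2.383 / 3.383 ≈ 0.7044

PN ≈ 0.704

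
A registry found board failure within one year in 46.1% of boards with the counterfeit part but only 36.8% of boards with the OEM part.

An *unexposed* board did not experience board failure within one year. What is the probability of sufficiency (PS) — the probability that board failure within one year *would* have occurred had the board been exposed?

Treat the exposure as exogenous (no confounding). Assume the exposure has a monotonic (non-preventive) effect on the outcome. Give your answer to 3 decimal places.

PS ≈ 0.147

p₁ = 0.461, p₀ = 0.368.
Under exogeneity and monotonicity, PS = (p₁ − p₀) / (1 − p₀).
PS = (0.461 − 0.368) / (1 − 0.368) = 0.093 / 0.632 ≈ 0.1472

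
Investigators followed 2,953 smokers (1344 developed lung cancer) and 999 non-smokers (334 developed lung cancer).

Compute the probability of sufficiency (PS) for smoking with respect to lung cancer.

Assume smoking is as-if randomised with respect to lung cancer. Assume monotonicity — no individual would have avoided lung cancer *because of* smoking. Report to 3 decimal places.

p₁ = P(outcome | exposed) = 1344/2953 = 0.45513
p₀ = P(outcome | unexposed) = 334/999 = 0.33433
Under exogeneity and monotonicity, PS = (p₁ − p₀) / (1 − p₀).
PS = (0.45513 − 0.33433) / (1 − 0.33433) = 0.1208 / 0.66567 ≈ 0.1815

PS ≈ 0.181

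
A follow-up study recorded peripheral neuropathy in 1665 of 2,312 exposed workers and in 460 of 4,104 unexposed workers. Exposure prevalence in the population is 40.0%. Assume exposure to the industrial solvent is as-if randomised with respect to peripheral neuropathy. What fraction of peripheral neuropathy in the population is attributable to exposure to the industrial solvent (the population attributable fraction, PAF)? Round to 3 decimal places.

PAF ≈ 0.685

p₁ = P(outcome | exposed) = 1665/2312 = 0.72016
p₀ = P(outcome | unexposed) = 460/4104 = 0.11209
Overall risk P(Y=1) = π·p₁ + (1−π)·p₀ = 0.4×0.72016 + 0.6×0.11209 = 0.35531.
Under exogeneity, PAF = [P(Y=1) − p₀] / P(Y=1).
PAF = (0.35531 − 0.11209) / 0.35531 ≈ 0.6845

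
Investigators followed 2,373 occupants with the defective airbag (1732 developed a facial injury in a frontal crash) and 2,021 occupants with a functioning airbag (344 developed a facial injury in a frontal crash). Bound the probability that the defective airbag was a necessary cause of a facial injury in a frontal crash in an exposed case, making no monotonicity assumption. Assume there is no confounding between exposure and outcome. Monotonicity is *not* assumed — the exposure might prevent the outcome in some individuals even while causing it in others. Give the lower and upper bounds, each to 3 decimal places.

p₁ = P(outcome | exposed) = 1732/2373 = 0.72988
p₀ = P(outcome | unexposed) = 344/2021 = 0.17021
Under exogeneity alone the bounds on PN are max{0,(p₁−p₀)/p₁} ≤ PN ≤ min{1,(1−p₀)/p₁}.
  lower = (p₁ − p₀)/p₁ = 0.55967 / 0.72988 ≈ 0.7668
  upper = min{1, (1 − p₀)/p₁} = 0.82979 / 0.72988 ≈ 1.1369 → capped at 1

0.767 ≤ PN ≤ 1.000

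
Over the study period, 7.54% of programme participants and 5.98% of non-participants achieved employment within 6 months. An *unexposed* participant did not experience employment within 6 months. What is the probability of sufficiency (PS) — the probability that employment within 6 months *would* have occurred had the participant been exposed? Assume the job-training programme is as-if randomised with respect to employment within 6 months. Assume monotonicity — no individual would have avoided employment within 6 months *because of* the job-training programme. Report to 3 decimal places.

PS ≈ 0.017

p₁ = 0.0754, p₀ = 0.0598.
Under exogeneity and monotonicity, PS = (p₁ − p₀) / (1 − p₀).
PS = (0.0754 − 0.0598) / (1 − 0.0598) = 0.0156 / 0.9402 ≈ 0.0166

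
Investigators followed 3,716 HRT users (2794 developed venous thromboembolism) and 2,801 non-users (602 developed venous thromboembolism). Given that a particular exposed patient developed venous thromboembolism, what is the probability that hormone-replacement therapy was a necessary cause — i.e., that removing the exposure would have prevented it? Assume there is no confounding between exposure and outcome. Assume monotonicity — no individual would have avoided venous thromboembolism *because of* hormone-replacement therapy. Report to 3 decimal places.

PN ≈ 0.714

p₁ = P(outcome | exposed) = 2794/3716 = 0.75188
p₀ = P(outcome | unexposed) = 602/2801 = 0.21492
Under exogeneity and monotonicity, PN = (p₁ − p₀) / p₁.
PN = (0.75188 − 0.21492) / 0.75188 = 0.53696 / 0.75188 ≈ 0.7142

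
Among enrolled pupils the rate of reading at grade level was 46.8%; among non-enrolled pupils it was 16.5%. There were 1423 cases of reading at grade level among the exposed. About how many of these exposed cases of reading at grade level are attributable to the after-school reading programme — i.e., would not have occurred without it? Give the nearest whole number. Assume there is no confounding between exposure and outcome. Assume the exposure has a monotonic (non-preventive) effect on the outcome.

about 921 cases

p₁ = 0.468, p₀ = 0.165.
PN = (p₁ − p₀)/p₁ = (0.468 − 0.165) / 0.468 ≈ 0.64744.
Attributable cases ≈ PN × (exposed cases) = 0.64744 × 1423 ≈ 921.30.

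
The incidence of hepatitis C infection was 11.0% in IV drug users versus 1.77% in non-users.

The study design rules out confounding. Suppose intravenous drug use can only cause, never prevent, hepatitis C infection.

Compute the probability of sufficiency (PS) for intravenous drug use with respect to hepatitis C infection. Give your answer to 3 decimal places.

PS ≈ 0.094

p₁ = 0.11, p₀ = 0.0177.
Under exogeneity and monotonicity, PS = (p₁ − p₀) / (1 − p₀).
PS = (0.11 − 0.0177) / (1 − 0.0177) = 0.0923 / 0.9823 ≈ 0.0940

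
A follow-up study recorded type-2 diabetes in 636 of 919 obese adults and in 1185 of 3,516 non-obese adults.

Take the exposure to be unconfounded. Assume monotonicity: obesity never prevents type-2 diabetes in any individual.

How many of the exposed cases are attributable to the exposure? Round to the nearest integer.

p₁ = P(outcome | exposed) = 636/919 = 0.69206
p₀ = P(outcome | unexposed) = 1185/3516 = 0.33703
PN = (p₁ − p₀)/p₁ = (0.69206 − 0.33703) / 0.69206 ≈ 0.51300.
Attributable cases ≈ PN × (exposed cases) = 0.51300 × 636 ≈ 326.27.

about 326 cases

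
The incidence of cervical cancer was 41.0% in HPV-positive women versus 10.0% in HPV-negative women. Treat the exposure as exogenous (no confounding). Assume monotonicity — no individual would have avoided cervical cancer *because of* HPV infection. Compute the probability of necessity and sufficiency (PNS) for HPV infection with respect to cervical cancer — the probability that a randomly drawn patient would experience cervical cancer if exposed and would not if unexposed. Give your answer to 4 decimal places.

p₁ = 0.41, p₀ = 0.1.
Under exogeneity and monotonicity, PNS = p₁ − p₀.
PNS = 0.41 − 0.1 = 0.31

PNS ≈ 0.3100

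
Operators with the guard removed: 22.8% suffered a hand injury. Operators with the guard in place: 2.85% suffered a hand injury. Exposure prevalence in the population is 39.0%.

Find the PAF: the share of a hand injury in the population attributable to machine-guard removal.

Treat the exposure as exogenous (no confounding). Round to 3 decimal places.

PAF ≈ 0.732

p₁ = 0.228, p₀ = 0.0285.
Overall risk P(Y=1) = π·p₁ + (1−π)·p₀ = 0.39×0.228 + 0.61×0.0285 = 0.10631.
Under exogeneity, PAF = [P(Y=1) − p₀] / P(Y=1).
PAF = (0.10631 − 0.0285) / 0.10631 ≈ 0.7319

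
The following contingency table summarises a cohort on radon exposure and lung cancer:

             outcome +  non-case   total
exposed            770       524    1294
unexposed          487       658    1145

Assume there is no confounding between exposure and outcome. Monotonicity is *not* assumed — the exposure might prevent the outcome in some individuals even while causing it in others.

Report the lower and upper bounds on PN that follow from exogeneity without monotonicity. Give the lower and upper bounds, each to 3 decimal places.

p₁ = P(outcome | exposed) = 770/1294 = 0.59505
p₀ = P(outcome | unexposed) = 487/1145 = 0.42533
Under exogeneity alone the bounds on PN are max{0,(p₁−p₀)/p₁} ≤ PN ≤ min{1,(1−p₀)/p₁}.
  lower = (p₁ − p₀)/p₁ = 0.16973 / 0.59505 ≈ 0.2852
  upper = min{1, (1 − p₀)/p₁} = 0.57467 / 0.59505 ≈ 0.9657

0.285 ≤ PN ≤ 0.966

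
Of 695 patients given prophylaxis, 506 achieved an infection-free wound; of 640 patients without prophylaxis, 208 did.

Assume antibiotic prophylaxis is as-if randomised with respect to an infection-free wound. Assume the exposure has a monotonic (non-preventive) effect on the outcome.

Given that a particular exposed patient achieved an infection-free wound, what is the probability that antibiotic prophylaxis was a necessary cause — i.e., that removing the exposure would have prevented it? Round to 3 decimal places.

p₁ = P(outcome | exposed) = 506/695 = 0.72806
p₀ = P(outcome | unexposed) = 208/640 = 0.325
Under exogeneity and monotonicity, PN = (p₁ − p₀) / p₁.
PN = (0.72806 − 0.325) / 0.72806 = 0.40306 / 0.72806 ≈ 0.5536

PN ≈ 0.554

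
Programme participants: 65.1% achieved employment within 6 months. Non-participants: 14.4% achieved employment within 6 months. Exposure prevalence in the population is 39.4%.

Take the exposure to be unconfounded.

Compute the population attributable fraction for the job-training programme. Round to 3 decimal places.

p₁ = 0.651, p₀ = 0.144.
Overall risk P(Y=1) = π·p₁ + (1−π)·p₀ = 0.394×0.651 + 0.606×0.144 = 0.34376.
Under exogeneity, PAF = [P(Y=1) − p₀] / P(Y=1).
PAF = (0.34376 − 0.144) / 0.34376 ≈ 0.5811

PAF ≈ 0.581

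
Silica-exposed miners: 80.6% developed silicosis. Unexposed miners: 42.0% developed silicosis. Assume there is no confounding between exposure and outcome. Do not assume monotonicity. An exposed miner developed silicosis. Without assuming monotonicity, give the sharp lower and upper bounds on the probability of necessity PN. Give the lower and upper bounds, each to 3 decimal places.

p₁ = 0.806, p₀ = 0.42.
Under exogeneity alone the bounds on PN are max{0,(p₁−p₀)/p₁} ≤ PN ≤ min{1,(1−p₀)/p₁}.
  lower = (p₁ − p₀)/p₁ = 0.386 / 0.806 ≈ 0.4789
  upper = min{1, (1 − p₀)/p₁} = 0.58 / 0.806 ≈ 0.7196

0.479 ≤ PN ≤ 0.720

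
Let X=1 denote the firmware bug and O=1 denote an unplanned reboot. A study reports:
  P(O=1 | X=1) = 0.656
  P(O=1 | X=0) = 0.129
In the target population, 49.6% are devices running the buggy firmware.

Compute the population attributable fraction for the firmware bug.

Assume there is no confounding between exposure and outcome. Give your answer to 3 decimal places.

PAF ≈ 0.670

Let p₁ = 0.656, p₀ = 0.129.
Overall risk P(Y=1) = π·p₁ + (1−π)·p₀ = 0.496×0.656 + 0.504×0.129 = 0.39039.
Under exogeneity, PAF = [P(Y=1) − p₀] / P(Y=1).
PAF = (0.39039 − 0.129) / 0.39039 ≈ 0.6696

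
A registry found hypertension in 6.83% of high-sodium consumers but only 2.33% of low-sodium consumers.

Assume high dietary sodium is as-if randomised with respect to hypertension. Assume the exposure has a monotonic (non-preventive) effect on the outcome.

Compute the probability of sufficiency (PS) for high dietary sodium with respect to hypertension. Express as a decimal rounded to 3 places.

PS ≈ 0.046

p₁ = 0.0683, p₀ = 0.0233.
Under exogeneity and monotonicity, PS = (p₁ − p₀) / (1 − p₀).
PS = (0.0683 − 0.0233) / (1 − 0.0233) = 0.045 / 0.9767 ≈ 0.0461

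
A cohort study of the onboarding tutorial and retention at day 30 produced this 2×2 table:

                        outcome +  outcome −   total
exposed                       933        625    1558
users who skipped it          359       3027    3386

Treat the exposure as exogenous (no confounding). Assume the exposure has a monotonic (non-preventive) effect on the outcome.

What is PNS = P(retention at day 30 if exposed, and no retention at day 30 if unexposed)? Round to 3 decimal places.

p₁ = P(outcome | exposed) = 933/1558 = 0.59884
p₀ = P(outcome | unexposed) = 359/3386 = 0.10602
Under exogeneity and monotonicity, PNS = p₁ − p₀.
PNS = 0.59884 − 0.10602 = 0.49282

PNS ≈ 0.493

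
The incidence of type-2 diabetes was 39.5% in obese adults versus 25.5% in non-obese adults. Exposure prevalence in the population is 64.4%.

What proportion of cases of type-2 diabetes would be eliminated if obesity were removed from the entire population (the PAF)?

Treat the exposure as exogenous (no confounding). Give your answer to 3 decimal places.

PAF ≈ 0.261

p₁ = 0.395, p₀ = 0.255.
Overall risk P(Y=1) = π·p₁ + (1−π)·p₀ = 0.644×0.395 + 0.356×0.255 = 0.34516.
Under exogeneity, PAF = [P(Y=1) − p₀] / P(Y=1).
PAF = (0.34516 − 0.255) / 0.34516 ≈ 0.2612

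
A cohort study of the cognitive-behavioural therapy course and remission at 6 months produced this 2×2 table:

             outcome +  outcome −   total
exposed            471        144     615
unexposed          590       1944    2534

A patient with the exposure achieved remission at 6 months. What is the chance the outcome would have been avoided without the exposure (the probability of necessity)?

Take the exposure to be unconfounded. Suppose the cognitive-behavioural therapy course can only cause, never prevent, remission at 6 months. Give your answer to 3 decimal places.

p₁ = P(outcome | exposed) = 471/615 = 0.76585
p₀ = P(outcome | unexposed) = 590/2534 = 0.23283
Under exogeneity and monotonicity, PN = (p₁ − p₀)/p₁.
PN = (0.76585 − 0.23283) / 0.76585 ≈ 0.6960

PN ≈ 0.696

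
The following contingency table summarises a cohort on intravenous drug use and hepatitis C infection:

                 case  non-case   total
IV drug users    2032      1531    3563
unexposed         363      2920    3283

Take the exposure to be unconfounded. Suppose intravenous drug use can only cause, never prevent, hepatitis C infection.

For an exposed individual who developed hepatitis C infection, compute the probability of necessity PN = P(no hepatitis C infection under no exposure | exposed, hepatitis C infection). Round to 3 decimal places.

PN ≈ 0.806

p₁ = P(outcome | exposed) = 2032/3563 = 0.57031
p₀ = P(outcome | unexposed) = 363/3283 = 0.11057
Under exogeneity and monotonicity, PN = (p₁ − p₀)/p₁.
PN = (0.57031 − 0.11057) / 0.57031 ≈ 0.8061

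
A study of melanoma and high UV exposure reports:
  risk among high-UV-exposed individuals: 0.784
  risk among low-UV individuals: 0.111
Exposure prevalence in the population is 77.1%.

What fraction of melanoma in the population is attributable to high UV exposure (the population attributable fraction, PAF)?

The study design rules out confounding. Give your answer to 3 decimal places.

PAF ≈ 0.824

Let p₁ = 0.784, p₀ = 0.111.
Overall risk P(Y=1) = π·p₁ + (1−π)·p₀ = 0.771×0.784 + 0.229×0.111 = 0.62988.
Under exogeneity, PAF = [P(Y=1) − p₀] / P(Y=1).
PAF = (0.62988 − 0.111) / 0.62988 ≈ 0.8238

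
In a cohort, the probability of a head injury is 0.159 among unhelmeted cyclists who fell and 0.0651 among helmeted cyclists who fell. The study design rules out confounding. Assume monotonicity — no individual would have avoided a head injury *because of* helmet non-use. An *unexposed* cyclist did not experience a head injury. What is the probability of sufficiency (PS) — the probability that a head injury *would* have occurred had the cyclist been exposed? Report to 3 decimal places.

Let p₁ = 0.159, p₀ = 0.0651.
Under exogeneity and monotonicity, PS = (p₁ − p₀) / (1 − p₀).
PS = (0.159 − 0.0651) / (1 − 0.0651) = 0.0939 / 0.9349 ≈ 0.1004

PS ≈ 0.100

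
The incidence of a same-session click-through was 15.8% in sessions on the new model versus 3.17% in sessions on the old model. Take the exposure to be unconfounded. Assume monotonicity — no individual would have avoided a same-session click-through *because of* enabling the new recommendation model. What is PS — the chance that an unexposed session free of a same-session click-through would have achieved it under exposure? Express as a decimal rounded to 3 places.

p₁ = 0.158, p₀ = 0.0317.
Under exogeneity and monotonicity, PS = (p₁ − p₀) / (1 − p₀).
PS = (0.158 − 0.0317) / (1 − 0.0317) = 0.1263 / 0.9683 ≈ 0.1304

PS ≈ 0.130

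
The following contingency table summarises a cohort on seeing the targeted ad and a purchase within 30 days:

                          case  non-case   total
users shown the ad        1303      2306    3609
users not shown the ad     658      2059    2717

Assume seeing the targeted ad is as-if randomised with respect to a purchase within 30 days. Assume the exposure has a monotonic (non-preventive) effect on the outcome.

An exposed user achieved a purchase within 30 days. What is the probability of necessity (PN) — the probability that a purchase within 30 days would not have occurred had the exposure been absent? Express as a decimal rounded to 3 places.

p₁ = P(outcome | exposed) = 1303/3609 = 0.36104
p₀ = P(outcome | unexposed) = 658/2717 = 0.24218
Under exogeneity and monotonicity, PN = (p₁ − p₀) / p₁.
PN = (0.36104 − 0.24218) / 0.36104 = 0.11886 / 0.36104 ≈ 0.3292

PN ≈ 0.329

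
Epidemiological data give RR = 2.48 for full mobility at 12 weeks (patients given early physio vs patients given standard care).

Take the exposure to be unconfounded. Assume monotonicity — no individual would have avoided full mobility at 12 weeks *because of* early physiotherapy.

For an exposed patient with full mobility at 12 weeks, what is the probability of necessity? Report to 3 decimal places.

Under exogeneity and monotonicity, PN = (RR − 1) / RR = 1 − 1/RR.
PN = (2.48 − 1) / 2.48 = 1.48 / 2.48 ≈ 0.5968

PN ≈ 0.597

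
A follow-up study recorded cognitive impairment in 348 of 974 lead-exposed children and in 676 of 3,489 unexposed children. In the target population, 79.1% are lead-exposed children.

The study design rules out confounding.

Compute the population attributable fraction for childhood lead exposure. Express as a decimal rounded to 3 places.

PAF ≈ 0.400

p₁ = P(outcome | exposed) = 348/974 = 0.35729
p₀ = P(outcome | unexposed) = 676/3489 = 0.19375
Overall risk P(Y=1) = π·p₁ + (1−π)·p₀ = 0.791×0.35729 + 0.209×0.19375 = 0.32311.
Under exogeneity, PAF = [P(Y=1) − p₀] / P(Y=1).
PAF = (0.32311 − 0.19375) / 0.32311 ≈ 0.4004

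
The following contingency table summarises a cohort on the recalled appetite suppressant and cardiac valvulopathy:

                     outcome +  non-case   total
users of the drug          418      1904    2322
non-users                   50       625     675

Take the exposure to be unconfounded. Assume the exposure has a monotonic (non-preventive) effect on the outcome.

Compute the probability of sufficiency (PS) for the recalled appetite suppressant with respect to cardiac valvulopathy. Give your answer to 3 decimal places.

PS ≈ 0.114

p₁ = P(outcome | exposed) = 418/2322 = 0.18002
p₀ = P(outcome | unexposed) = 50/675 = 0.074074
Under exogeneity and monotonicity, PS = (p₁ − p₀) / (1 − p₀).
PS = (0.18002 − 0.074074) / (1 − 0.074074) = 0.10594 / 0.92593 ≈ 0.1144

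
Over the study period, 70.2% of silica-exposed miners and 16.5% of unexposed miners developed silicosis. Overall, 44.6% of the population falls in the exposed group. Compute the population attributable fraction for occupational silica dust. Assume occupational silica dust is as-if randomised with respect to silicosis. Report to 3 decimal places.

p₁ = 0.702, p₀ = 0.165.
Overall risk P(Y=1) = π·p₁ + (1−π)·p₀ = 0.446×0.702 + 0.554×0.165 = 0.4045.
Under exogeneity, PAF = [P(Y=1) − p₀] / P(Y=1).
PAF = (0.4045 − 0.165) / 0.4045 ≈ 0.5921

PAF ≈ 0.592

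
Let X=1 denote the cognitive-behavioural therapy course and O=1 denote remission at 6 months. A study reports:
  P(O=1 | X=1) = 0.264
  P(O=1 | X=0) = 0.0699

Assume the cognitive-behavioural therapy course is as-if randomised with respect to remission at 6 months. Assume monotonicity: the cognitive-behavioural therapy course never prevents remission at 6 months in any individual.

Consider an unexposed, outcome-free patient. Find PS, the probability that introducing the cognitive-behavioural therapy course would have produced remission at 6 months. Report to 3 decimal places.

PS ≈ 0.209

Let p₁ = 0.264, p₀ = 0.0699.
Under exogeneity and monotonicity, PS = (p₁ − p₀) / (1 − p₀).
PS = (0.264 − 0.0699) / (1 − 0.0699) = 0.1941 / 0.9301 ≈ 0.2087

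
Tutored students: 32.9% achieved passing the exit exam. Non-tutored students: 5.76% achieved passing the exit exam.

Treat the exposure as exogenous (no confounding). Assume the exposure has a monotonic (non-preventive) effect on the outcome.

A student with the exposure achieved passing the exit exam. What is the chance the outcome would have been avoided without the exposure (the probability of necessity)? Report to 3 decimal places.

p₁ = 0.329, p₀ = 0.0576.
Under exogeneity and monotonicity, PN = (p₁ − p₀) / p₁.
PN = (0.329 − 0.0576) / 0.329 = 0.2714 / 0.329 ≈ 0.8249

PN ≈ 0.825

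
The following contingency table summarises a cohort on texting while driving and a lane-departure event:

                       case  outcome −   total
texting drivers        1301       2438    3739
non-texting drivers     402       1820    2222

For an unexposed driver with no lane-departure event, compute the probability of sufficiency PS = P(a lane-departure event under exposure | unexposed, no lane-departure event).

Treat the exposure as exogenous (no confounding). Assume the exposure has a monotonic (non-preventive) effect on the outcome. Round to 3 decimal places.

PS ≈ 0.204

p₁ = P(outcome | exposed) = 1301/3739 = 0.34795
p₀ = P(outcome | unexposed) = 402/2222 = 0.18092
Under exogeneity and monotonicity, PS = (p₁ − p₀) / (1 − p₀).
PS = (0.34795 − 0.18092) / (1 − 0.18092) = 0.16704 / 0.81908 ≈ 0.2039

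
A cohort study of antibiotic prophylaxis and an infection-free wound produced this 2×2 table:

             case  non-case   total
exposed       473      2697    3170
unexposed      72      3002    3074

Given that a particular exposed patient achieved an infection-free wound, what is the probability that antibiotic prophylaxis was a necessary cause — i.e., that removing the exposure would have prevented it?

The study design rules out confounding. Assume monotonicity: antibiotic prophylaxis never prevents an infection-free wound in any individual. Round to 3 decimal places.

PN ≈ 0.843

p₁ = P(outcome | exposed) = 473/3170 = 0.14921
p₀ = P(outcome | unexposed) = 72/3074 = 0.023422
Under exogeneity and monotonicity, PN = (p₁ − p₀) / p₁.
PN = (0.14921 − 0.023422) / 0.14921 = 0.12579 / 0.14921 ≈ 0.8430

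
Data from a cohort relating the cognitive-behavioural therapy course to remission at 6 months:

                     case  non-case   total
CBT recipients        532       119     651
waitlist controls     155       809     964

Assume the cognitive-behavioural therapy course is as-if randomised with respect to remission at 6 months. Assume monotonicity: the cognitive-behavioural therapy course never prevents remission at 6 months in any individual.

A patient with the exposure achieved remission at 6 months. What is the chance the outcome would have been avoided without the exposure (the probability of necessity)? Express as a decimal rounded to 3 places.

p₁ = P(outcome | exposed) = 532/651 = 0.8172
p₀ = P(outcome | unexposed) = 155/964 = 0.16079
Under exogeneity and monotonicity, PN = (p₁ − p₀)/p₁.
PN = (0.8172 − 0.16079) / 0.8172 ≈ 0.8032

PN ≈ 0.803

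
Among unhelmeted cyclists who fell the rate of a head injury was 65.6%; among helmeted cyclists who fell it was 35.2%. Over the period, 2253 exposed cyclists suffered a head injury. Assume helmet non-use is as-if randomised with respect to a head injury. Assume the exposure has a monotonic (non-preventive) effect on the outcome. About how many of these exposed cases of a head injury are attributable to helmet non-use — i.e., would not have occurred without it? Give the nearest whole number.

about 1044 cases

p₁ = 0.656, p₀ = 0.352.
PN = (p₁ − p₀)/p₁ = (0.656 − 0.352) / 0.656 ≈ 0.46341.
Attributable cases ≈ PN × (exposed cases) = 0.46341 × 2253 ≈ 1044.07.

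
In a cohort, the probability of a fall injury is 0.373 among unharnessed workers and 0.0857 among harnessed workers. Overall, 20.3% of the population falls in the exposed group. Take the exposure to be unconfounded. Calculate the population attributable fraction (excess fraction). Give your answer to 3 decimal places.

Let p₁ = 0.373, p₀ = 0.0857.
Overall risk P(Y=1) = π·p₁ + (1−π)·p₀ = 0.203×0.373 + 0.797×0.0857 = 0.14402.
Under exogeneity, PAF = [P(Y=1) − p₀] / P(Y=1).
PAF = (0.14402 − 0.0857) / 0.14402 ≈ 0.4050

PAF ≈ 0.405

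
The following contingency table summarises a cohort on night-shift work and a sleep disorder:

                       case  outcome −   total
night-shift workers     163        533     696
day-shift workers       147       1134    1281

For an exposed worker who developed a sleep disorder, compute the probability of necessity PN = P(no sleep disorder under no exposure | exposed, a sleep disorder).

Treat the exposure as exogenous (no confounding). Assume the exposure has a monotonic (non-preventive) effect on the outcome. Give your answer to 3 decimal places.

p₁ = P(outcome | exposed) = 163/696 = 0.2342
p₀ = P(outcome | unexposed) = 147/1281 = 0.11475
Under exogeneity and monotonicity, PN = (p₁ − p₀) / p₁.
PN = (0.2342 − 0.11475) / 0.2342 = 0.11944 / 0.2342 ≈ 0.5100

PN ≈ 0.510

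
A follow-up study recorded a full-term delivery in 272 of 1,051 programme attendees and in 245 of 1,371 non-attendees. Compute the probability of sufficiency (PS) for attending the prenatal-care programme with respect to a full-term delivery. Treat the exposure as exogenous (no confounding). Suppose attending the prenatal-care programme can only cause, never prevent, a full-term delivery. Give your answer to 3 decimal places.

PS ≈ 0.098

p₁ = P(outcome | exposed) = 272/1051 = 0.2588
p₀ = P(outcome | unexposed) = 245/1371 = 0.1787
Under exogeneity and monotonicity, PS = (p₁ − p₀) / (1 − p₀).
PS = (0.2588 − 0.1787) / (1 − 0.1787) = 0.080099 / 0.8213 ≈ 0.0975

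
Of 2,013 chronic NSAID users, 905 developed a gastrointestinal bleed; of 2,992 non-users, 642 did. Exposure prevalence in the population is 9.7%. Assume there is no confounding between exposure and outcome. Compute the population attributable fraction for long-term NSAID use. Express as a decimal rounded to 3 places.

p₁ = P(outcome | exposed) = 905/2013 = 0.44958
p₀ = P(outcome | unexposed) = 642/2992 = 0.21457
Overall risk P(Y=1) = π·p₁ + (1−π)·p₀ = 0.097×0.44958 + 0.903×0.21457 = 0.23737.
Under exogeneity, PAF = [P(Y=1) − p₀] / P(Y=1).
PAF = (0.23737 − 0.21457) / 0.23737 ≈ 0.0960

PAF ≈ 0.096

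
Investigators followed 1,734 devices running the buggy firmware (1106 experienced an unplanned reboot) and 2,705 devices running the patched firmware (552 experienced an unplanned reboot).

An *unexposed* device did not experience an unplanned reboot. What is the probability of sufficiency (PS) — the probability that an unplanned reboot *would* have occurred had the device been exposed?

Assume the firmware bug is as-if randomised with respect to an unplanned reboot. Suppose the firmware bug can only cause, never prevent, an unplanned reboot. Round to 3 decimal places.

p₁ = P(outcome | exposed) = 1106/1734 = 0.63783
p₀ = P(outcome | unexposed) = 552/2705 = 0.20407
Under exogeneity and monotonicity, PS = (p₁ − p₀) / (1 − p₀).
PS = (0.63783 − 0.20407) / (1 − 0.20407) = 0.43377 / 0.79593 ≈ 0.5450

PS ≈ 0.545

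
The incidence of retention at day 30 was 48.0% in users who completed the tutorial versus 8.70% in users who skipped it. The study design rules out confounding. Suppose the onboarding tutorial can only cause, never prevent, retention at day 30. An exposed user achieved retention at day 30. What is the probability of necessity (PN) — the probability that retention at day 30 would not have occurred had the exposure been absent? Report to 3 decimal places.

PN ≈ 0.819

p₁ = 0.48, p₀ = 0.087.
Under exogeneity and monotonicity, PN = (p₁ − p₀) / p₁.
PN = (0.48 − 0.087) / 0.48 = 0.393 / 0.48 ≈ 0.8188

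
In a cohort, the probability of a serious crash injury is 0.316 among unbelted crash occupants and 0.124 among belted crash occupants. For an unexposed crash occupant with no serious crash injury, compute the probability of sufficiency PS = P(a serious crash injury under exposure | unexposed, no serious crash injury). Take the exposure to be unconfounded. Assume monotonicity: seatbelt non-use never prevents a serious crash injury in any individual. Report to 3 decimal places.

PS ≈ 0.219

Let p₁ = 0.316, p₀ = 0.124.
Under exogeneity and monotonicity, PS = (p₁ − p₀) / (1 − p₀).
PS = (0.316 − 0.124) / (1 − 0.124) = 0.192 / 0.876 ≈ 0.2192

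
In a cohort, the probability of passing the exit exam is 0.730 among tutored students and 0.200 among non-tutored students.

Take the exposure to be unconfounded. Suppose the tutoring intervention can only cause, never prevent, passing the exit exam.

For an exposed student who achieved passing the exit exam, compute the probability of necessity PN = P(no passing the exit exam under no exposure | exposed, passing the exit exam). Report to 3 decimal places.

Let p₁ = 0.73, p₀ = 0.2.
Under exogeneity and monotonicity, PN = (p₁ − p₀) / p₁.
PN = (0.73 − 0.2) / 0.73 = 0.53 / 0.73 ≈ 0.7260

PN ≈ 0.726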